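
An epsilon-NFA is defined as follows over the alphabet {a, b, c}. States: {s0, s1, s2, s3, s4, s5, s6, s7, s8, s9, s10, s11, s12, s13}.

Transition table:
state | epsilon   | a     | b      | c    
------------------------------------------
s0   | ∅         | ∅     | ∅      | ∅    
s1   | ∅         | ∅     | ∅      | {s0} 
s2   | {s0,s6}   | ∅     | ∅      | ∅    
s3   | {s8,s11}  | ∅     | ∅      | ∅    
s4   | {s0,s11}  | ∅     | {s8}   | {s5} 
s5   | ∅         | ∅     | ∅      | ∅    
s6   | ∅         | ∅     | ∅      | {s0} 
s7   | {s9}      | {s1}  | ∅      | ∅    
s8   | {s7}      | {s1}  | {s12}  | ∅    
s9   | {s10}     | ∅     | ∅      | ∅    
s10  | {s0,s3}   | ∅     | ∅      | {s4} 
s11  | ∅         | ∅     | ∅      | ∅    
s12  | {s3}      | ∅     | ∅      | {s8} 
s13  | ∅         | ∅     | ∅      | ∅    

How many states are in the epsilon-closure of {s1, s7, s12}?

Start with {s1, s7, s12}.
From s7 via epsilon: add s9.
From s12 via epsilon: add s3.
From s3 via epsilon: add s8, s11.
From s9 via epsilon: add s10.
From s10 via epsilon: add s0.
epsilon-closure = {s0, s1, s3, s7, s8, s9, s10, s11, s12}, which has 9 states.

9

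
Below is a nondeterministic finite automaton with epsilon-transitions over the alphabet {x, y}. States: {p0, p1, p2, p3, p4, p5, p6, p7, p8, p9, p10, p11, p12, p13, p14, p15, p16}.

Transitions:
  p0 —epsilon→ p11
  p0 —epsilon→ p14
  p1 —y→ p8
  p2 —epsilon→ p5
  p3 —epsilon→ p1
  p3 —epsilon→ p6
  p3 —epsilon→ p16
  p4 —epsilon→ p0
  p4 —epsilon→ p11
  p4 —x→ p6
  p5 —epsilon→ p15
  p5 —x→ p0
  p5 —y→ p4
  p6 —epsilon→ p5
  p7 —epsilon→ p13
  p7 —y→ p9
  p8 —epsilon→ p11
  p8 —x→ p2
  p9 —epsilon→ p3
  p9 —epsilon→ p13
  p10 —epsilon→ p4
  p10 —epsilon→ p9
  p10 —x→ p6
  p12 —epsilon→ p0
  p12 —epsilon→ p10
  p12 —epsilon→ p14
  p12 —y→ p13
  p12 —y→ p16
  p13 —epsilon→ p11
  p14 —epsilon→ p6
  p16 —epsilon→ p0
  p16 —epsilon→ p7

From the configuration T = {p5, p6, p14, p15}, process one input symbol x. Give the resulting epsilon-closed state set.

{p0, p5, p6, p11, p14, p15}

p5 on x → {p0}.
No x-transition from p6, p14, p15.
Union after reading x: {p0}.
Now take the epsilon-closure:
From p0 via epsilon: add p11, p14.
From p14 via epsilon: add p6.
From p6 via epsilon: add p5.
From p5 via epsilon: add p15.
No new states can be added; the closed set is {p0, p5, p6, p11, p14, p15}.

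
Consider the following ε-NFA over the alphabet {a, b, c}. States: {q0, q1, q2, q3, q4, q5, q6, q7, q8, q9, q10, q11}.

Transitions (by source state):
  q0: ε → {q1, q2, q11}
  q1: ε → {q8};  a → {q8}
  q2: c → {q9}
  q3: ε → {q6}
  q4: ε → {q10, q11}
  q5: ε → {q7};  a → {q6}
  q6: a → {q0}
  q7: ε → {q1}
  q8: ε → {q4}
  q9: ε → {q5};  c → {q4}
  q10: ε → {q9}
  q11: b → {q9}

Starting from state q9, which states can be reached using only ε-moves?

{q1, q4, q5, q7, q8, q9, q10, q11}

Start with {q9}.
From q9 via ε: add q5.
From q5 via ε: add q7.
From q7 via ε: add q1.
From q1 via ε: add q8.
From q8 via ε: add q4.
From q4 via ε: add q10, q11.
No new states can be added; the closed set is {q1, q4, q5, q7, q8, q9, q10, q11}.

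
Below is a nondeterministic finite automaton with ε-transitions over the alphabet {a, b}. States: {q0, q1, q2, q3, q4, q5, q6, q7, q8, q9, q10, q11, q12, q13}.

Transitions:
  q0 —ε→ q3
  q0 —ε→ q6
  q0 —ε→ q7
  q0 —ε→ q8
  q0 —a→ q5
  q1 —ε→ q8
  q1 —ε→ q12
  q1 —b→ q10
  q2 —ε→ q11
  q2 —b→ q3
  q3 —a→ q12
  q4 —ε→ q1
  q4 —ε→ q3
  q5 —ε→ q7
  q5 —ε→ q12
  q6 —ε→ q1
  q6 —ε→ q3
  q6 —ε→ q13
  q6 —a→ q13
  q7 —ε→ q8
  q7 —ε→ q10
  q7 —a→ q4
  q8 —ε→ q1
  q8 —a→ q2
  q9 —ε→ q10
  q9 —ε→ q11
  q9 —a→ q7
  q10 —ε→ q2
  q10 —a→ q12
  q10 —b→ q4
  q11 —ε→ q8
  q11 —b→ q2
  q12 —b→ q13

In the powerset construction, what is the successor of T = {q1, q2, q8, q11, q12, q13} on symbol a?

{q1, q2, q8, q11, q12}

q8 on a → {q2}.
No a-transition from q1, q2, q11, q12, q13.
Union after reading a: {q2}.
Now take the ε-closure:
From q2 via ε: add q11.
From q11 via ε: add q8.
From q8 via ε: add q1.
From q1 via ε: add q12.
No new states can be added; the closed set is {q1, q2, q8, q11, q12}.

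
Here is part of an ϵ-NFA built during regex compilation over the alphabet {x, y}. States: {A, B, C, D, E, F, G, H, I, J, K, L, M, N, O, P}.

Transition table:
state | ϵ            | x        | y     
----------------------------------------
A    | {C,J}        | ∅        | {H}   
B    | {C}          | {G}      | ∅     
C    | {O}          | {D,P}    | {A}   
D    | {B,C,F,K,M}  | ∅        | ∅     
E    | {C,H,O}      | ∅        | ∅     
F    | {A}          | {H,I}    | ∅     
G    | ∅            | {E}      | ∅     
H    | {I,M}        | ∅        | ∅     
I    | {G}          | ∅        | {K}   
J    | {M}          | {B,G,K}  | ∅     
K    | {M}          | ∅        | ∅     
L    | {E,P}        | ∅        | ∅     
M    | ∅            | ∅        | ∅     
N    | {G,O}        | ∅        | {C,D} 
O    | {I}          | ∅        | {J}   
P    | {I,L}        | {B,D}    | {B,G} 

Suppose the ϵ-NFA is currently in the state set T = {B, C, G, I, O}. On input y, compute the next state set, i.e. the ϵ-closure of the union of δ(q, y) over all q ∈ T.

C on y → {A}.
I on y → {K}.
O on y → {J}.
No y-transition from B, G.
Union after reading y: {A, J, K}.
Now take the ϵ-closure:
From A via ϵ: add C.
From J via ϵ: add M.
From C via ϵ: add O.
From O via ϵ: add I.
From I via ϵ: add G.
No new states can be added; the closed set is {A, C, G, I, J, K, M, O}.

{A, C, G, I, J, K, M, O}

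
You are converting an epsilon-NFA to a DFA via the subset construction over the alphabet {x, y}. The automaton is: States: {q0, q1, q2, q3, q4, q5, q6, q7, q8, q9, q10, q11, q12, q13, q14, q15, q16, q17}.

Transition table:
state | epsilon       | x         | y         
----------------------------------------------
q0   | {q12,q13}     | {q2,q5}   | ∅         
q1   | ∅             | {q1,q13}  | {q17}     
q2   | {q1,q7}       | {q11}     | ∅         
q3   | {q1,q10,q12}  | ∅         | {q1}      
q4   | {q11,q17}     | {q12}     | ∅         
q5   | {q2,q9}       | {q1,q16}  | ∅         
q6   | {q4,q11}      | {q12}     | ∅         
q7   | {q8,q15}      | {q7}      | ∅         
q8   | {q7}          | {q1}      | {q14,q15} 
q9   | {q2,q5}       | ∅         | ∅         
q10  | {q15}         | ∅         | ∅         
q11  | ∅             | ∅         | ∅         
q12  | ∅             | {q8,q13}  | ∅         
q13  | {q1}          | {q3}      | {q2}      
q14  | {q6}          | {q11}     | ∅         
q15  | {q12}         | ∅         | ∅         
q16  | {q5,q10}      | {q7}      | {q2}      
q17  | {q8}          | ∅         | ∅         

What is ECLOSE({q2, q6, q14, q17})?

{q1, q2, q4, q6, q7, q8, q11, q12, q14, q15, q17}

Start with {q2, q6, q14, q17}.
From q2 via epsilon: add q1, q7.
From q6 via epsilon: add q4, q11.
From q17 via epsilon: add q8.
From q7 via epsilon: add q15.
From q15 via epsilon: add q12.
No new states can be added; the closed set is {q1, q2, q4, q6, q7, q8, q11, q12, q14, q15, q17}.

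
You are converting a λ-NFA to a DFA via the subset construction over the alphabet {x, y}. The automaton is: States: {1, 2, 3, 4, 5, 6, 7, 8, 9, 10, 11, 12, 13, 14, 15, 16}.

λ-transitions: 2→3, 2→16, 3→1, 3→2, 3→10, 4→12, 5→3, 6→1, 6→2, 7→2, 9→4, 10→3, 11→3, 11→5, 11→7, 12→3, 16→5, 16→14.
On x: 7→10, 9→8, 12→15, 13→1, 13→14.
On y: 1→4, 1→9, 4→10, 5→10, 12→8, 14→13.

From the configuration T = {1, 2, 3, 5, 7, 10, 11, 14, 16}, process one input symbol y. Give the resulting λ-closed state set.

{1, 2, 3, 4, 5, 9, 10, 12, 13, 14, 16}

1 on y → {4, 9}.
5 on y → {10}.
14 on y → {13}.
No y-transition from 2, 3, 7, 10, 11, 16.
Union after reading y: {4, 9, 10, 13}.
Now take the λ-closure:
From 4 via λ: add 12.
From 10 via λ: add 3.
From 3 via λ: add 1, 2.
From 2 via λ: add 16.
From 16 via λ: add 5, 14.
No new states can be added; the closed set is {1, 2, 3, 4, 5, 9, 10, 12, 13, 14, 16}.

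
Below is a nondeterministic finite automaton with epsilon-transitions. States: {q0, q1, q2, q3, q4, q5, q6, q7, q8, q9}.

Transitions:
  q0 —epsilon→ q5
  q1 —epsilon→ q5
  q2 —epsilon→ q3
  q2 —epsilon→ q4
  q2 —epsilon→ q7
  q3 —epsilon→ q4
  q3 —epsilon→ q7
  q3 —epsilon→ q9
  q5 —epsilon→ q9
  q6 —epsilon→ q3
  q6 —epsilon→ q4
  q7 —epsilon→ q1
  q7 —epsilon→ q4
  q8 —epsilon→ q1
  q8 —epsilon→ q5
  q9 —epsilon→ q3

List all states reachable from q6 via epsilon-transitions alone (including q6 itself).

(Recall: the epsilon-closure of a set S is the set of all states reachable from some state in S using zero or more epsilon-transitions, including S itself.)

Start with {q6}.
From q6 via epsilon: add q3, q4.
From q3 via epsilon: add q7, q9.
From q7 via epsilon: add q1.
From q1 via epsilon: add q5.
No new states can be added; the closed set is {q1, q3, q4, q5, q6, q7, q9}.

{q1, q3, q4, q5, q6, q7, q9}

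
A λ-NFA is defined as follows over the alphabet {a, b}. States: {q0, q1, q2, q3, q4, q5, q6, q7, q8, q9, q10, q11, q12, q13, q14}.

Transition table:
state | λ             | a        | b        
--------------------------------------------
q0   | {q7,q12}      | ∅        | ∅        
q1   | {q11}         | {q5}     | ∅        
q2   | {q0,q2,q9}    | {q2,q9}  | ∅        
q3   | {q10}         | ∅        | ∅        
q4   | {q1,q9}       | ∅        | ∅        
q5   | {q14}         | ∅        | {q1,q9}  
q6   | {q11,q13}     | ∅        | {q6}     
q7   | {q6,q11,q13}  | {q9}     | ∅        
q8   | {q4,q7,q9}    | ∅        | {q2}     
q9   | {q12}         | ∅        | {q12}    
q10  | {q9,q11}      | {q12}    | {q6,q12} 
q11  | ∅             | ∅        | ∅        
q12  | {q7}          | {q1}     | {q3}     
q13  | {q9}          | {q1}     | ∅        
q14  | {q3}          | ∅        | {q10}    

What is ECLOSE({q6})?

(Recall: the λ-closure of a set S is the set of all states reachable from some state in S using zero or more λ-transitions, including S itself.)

Start with {q6}.
From q6 via λ: add q11, q13.
From q13 via λ: add q9.
From q9 via λ: add q12.
From q12 via λ: add q7.
No new states can be added; the closed set is {q6, q7, q9, q11, q12, q13}.

{q6, q7, q9, q11, q12, q13}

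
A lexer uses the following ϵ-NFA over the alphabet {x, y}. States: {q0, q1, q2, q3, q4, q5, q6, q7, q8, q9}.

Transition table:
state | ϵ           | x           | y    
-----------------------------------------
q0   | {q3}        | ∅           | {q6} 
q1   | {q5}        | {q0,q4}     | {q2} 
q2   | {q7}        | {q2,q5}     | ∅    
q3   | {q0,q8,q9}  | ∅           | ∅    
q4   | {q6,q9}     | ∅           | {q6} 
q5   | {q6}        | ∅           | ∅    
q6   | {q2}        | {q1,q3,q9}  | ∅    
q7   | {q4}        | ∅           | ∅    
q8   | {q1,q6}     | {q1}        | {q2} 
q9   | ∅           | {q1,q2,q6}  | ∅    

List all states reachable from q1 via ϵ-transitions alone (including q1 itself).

Start with {q1}.
From q1 via ϵ: add q5.
From q5 via ϵ: add q6.
From q6 via ϵ: add q2.
From q2 via ϵ: add q7.
From q7 via ϵ: add q4.
From q4 via ϵ: add q9.
No new states can be added; the closed set is {q1, q2, q4, q5, q6, q7, q9}.

{q1, q2, q4, q5, q6, q7, q9}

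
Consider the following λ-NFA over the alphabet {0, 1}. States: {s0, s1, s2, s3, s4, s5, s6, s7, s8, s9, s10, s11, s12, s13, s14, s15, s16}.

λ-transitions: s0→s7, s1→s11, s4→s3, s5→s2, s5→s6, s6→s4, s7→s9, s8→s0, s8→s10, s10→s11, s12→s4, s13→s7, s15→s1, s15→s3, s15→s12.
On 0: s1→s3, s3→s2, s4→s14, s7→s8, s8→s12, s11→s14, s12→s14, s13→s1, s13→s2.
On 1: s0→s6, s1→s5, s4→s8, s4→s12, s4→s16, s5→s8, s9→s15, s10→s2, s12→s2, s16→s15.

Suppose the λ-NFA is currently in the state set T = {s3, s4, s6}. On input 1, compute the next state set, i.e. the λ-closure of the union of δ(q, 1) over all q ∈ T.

{s0, s3, s4, s7, s8, s9, s10, s11, s12, s16}

s4 on 1 → {s8, s12, s16}.
No 1-transition from s3, s6.
Union after reading 1: {s8, s12, s16}.
Now take the λ-closure:
From s8 via λ: add s0, s10.
From s12 via λ: add s4.
From s0 via λ: add s7.
From s4 via λ: add s3.
From s10 via λ: add s11.
From s7 via λ: add s9.
No new states can be added; the closed set is {s0, s3, s4, s7, s8, s9, s10, s11, s12, s16}.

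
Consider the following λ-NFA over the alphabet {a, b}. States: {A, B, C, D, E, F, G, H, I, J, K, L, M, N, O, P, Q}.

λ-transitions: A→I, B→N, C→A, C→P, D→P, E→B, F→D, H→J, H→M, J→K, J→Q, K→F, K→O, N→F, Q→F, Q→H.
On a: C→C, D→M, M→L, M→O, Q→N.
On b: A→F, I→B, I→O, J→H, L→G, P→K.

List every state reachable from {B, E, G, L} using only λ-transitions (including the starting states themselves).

{B, D, E, F, G, L, N, P}

Start with {B, E, G, L}.
From B via λ: add N.
From N via λ: add F.
From F via λ: add D.
From D via λ: add P.
No new states can be added; the closed set is {B, D, E, F, G, L, N, P}.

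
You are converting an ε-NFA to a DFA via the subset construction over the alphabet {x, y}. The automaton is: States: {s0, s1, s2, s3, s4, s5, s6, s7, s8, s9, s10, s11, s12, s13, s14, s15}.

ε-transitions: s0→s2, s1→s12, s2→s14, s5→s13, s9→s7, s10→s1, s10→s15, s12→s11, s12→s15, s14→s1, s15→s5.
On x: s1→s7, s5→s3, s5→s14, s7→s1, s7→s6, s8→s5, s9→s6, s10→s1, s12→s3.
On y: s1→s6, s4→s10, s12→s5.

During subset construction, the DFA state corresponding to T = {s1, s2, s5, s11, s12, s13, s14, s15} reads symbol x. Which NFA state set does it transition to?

{s1, s3, s5, s7, s11, s12, s13, s14, s15}

s1 on x → {s7}.
s5 on x → {s3, s14}.
s12 on x → {s3}.
No x-transition from s2, s11, s13, s14, s15.
Union after reading x: {s3, s7, s14}.
Now take the ε-closure:
From s14 via ε: add s1.
From s1 via ε: add s12.
From s12 via ε: add s11, s15.
From s15 via ε: add s5.
From s5 via ε: add s13.
No new states can be added; the closed set is {s1, s3, s5, s7, s11, s12, s13, s14, s15}.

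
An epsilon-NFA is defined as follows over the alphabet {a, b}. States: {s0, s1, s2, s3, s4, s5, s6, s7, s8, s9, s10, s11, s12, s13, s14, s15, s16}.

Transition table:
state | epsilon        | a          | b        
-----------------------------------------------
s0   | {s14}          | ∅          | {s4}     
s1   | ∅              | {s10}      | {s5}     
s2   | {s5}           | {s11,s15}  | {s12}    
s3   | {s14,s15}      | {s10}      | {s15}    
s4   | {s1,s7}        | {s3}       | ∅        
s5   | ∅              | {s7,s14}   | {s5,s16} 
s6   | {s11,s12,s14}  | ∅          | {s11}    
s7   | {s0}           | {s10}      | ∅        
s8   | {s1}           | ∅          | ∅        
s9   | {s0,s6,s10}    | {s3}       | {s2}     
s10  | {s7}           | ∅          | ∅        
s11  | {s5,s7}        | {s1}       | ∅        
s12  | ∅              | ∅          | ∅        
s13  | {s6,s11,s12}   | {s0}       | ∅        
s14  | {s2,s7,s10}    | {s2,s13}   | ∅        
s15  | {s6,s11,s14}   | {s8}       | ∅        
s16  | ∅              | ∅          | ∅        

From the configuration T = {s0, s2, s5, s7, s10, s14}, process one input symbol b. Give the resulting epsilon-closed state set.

s0 on b → {s4}.
s2 on b → {s12}.
s5 on b → {s5, s16}.
No b-transition from s7, s10, s14.
Union after reading b: {s4, s5, s12, s16}.
Now take the epsilon-closure:
From s4 via epsilon: add s1, s7.
From s7 via epsilon: add s0.
From s0 via epsilon: add s14.
From s14 via epsilon: add s2, s10.
No new states can be added; the closed set is {s0, s1, s2, s4, s5, s7, s10, s12, s14, s16}.

{s0, s1, s2, s4, s5, s7, s10, s12, s14, s16}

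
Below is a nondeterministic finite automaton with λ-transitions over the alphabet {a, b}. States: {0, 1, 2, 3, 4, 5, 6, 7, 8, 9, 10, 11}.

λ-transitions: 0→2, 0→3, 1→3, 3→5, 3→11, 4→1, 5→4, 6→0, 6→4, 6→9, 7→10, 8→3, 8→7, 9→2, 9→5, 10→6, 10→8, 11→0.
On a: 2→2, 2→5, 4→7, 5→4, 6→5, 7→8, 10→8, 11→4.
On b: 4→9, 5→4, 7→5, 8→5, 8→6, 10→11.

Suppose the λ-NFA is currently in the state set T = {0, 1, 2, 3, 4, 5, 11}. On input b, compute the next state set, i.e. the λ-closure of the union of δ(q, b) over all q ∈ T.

{0, 1, 2, 3, 4, 5, 9, 11}

4 on b → {9}.
5 on b → {4}.
No b-transition from 0, 1, 2, 3, 11.
Union after reading b: {4, 9}.
Now take the λ-closure:
From 4 via λ: add 1.
From 9 via λ: add 2, 5.
From 1 via λ: add 3.
From 3 via λ: add 11.
From 11 via λ: add 0.
No new states can be added; the closed set is {0, 1, 2, 3, 4, 5, 9, 11}.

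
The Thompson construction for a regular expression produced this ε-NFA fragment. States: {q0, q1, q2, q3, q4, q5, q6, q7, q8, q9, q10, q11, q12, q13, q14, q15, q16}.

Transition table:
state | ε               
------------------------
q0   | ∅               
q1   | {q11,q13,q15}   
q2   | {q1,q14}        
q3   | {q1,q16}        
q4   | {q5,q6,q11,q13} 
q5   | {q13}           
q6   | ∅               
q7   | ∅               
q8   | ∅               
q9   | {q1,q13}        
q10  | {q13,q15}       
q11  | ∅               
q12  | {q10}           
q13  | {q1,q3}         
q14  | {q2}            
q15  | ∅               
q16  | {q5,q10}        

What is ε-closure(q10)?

Start with {q10}.
From q10 via ε: add q13, q15.
From q13 via ε: add q1, q3.
From q1 via ε: add q11.
From q3 via ε: add q16.
From q16 via ε: add q5.
No new states can be added; the closed set is {q1, q3, q5, q10, q11, q13, q15, q16}.

{q1, q3, q5, q10, q11, q13, q15, q16}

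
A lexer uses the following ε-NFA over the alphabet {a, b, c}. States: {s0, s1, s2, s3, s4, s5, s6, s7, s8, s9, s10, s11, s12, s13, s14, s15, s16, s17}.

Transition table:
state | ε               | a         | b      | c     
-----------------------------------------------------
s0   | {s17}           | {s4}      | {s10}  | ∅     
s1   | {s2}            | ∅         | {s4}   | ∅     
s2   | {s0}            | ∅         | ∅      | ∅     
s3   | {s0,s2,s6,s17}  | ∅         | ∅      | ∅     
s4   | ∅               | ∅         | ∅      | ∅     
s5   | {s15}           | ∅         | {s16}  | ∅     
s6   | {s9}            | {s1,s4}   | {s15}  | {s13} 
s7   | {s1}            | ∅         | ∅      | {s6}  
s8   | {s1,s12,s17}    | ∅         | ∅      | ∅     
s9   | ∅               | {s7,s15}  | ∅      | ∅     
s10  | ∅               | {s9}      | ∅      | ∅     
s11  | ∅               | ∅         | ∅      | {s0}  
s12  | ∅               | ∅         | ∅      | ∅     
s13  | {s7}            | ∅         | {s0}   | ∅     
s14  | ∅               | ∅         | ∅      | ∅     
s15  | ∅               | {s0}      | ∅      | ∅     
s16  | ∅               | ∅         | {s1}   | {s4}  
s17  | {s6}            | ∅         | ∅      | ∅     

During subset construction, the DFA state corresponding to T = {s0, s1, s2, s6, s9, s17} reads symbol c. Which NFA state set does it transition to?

s6 on c → {s13}.
No c-transition from s0, s1, s2, s9, s17.
Union after reading c: {s13}.
Now take the ε-closure:
From s13 via ε: add s7.
From s7 via ε: add s1.
From s1 via ε: add s2.
From s2 via ε: add s0.
From s0 via ε: add s17.
From s17 via ε: add s6.
From s6 via ε: add s9.
No new states can be added; the closed set is {s0, s1, s2, s6, s7, s9, s13, s17}.

{s0, s1, s2, s6, s7, s9, s13, s17}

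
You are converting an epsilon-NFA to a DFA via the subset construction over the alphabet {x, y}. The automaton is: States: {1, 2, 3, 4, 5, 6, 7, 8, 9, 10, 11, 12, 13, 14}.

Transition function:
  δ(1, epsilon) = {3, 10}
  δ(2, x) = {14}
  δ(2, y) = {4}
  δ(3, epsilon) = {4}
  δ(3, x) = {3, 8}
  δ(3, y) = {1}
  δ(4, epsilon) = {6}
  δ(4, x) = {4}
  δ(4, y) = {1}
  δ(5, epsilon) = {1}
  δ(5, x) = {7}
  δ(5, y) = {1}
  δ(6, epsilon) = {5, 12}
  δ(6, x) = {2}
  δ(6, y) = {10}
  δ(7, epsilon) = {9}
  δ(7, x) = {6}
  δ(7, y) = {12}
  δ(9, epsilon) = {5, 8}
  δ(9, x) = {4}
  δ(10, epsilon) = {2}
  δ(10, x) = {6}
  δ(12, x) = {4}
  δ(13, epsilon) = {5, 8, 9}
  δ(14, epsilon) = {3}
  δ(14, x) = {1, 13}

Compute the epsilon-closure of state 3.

Start with {3}.
From 3 via epsilon: add 4.
From 4 via epsilon: add 6.
From 6 via epsilon: add 5, 12.
From 5 via epsilon: add 1.
From 1 via epsilon: add 10.
From 10 via epsilon: add 2.
No new states can be added; the closed set is {1, 2, 3, 4, 5, 6, 10, 12}.

{1, 2, 3, 4, 5, 6, 10, 12}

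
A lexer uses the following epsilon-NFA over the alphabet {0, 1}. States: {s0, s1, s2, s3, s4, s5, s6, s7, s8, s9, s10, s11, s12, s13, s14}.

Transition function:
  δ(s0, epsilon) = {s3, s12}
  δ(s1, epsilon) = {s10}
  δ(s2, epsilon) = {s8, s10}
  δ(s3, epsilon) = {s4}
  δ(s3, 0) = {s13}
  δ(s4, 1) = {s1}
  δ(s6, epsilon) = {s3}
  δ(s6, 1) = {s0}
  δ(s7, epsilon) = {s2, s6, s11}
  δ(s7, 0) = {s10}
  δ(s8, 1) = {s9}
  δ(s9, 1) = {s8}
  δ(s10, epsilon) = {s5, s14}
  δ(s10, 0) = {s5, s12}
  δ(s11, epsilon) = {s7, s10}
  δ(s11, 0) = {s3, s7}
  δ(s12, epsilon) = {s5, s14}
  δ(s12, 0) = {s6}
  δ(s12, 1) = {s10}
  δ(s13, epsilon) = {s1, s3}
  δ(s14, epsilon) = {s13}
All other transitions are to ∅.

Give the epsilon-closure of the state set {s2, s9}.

Start with {s2, s9}.
From s2 via epsilon: add s8, s10.
From s10 via epsilon: add s5, s14.
From s14 via epsilon: add s13.
From s13 via epsilon: add s1, s3.
From s3 via epsilon: add s4.
No new states can be added; the closed set is {s1, s2, s3, s4, s5, s8, s9, s10, s13, s14}.

{s1, s2, s3, s4, s5, s8, s9, s10, s13, s14}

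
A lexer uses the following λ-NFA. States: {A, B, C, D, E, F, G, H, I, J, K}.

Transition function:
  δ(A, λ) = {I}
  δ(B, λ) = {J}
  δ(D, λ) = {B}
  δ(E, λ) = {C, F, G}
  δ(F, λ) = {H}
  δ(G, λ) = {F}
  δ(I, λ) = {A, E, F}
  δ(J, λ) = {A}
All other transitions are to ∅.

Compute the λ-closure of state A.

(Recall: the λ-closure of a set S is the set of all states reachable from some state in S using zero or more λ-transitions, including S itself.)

{A, C, E, F, G, H, I}

Start with {A}.
From A via λ: add I.
From I via λ: add E, F.
From E via λ: add C, G.
From F via λ: add H.
No new states can be added; the closed set is {A, C, E, F, G, H, I}.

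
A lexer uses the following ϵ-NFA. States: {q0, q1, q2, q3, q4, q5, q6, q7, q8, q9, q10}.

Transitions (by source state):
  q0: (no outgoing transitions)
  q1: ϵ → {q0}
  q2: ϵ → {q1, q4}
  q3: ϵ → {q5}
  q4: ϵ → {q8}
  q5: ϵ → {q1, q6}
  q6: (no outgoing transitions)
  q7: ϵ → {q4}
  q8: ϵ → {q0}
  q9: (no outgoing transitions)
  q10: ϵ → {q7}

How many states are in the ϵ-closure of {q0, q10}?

5

Start with {q0, q10}.
From q10 via ϵ: add q7.
From q7 via ϵ: add q4.
From q4 via ϵ: add q8.
ϵ-closure = {q0, q4, q7, q8, q10}, which has 5 states.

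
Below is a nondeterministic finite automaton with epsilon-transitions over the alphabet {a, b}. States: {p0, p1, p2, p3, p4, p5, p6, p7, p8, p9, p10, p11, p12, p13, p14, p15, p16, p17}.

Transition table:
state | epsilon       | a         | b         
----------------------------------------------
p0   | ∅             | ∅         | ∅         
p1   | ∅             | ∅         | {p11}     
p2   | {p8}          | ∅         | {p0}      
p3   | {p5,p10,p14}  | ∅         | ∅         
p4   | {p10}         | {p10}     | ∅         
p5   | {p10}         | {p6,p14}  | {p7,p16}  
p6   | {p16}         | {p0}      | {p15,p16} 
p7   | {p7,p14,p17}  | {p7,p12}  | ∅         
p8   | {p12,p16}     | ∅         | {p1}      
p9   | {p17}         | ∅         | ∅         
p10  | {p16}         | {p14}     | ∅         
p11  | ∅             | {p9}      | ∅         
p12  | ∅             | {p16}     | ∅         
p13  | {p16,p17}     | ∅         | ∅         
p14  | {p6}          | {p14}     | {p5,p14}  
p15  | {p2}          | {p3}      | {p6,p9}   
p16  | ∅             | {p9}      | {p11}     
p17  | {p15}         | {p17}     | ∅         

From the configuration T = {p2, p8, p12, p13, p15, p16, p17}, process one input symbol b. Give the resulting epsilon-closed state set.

{p0, p1, p2, p6, p8, p9, p11, p12, p15, p16, p17}

p2 on b → {p0}.
p8 on b → {p1}.
p15 on b → {p6, p9}.
p16 on b → {p11}.
No b-transition from p12, p13, p17.
Union after reading b: {p0, p1, p6, p9, p11}.
Now take the epsilon-closure:
From p6 via epsilon: add p16.
From p9 via epsilon: add p17.
From p17 via epsilon: add p15.
From p15 via epsilon: add p2.
From p2 via epsilon: add p8.
From p8 via epsilon: add p12.
No new states can be added; the closed set is {p0, p1, p2, p6, p8, p9, p11, p12, p15, p16, p17}.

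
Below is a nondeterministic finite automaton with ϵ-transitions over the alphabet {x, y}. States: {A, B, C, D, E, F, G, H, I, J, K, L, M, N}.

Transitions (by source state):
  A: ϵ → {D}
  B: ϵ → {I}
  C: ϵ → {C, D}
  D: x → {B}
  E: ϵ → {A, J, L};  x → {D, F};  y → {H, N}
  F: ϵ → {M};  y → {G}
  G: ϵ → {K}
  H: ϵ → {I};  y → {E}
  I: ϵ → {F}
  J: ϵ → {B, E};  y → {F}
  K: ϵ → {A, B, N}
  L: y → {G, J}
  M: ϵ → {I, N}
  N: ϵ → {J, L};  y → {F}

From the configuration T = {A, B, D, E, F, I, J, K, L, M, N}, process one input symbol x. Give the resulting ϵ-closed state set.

{A, B, D, E, F, I, J, L, M, N}

D on x → {B}.
E on x → {D, F}.
No x-transition from A, B, F, I, J, K, L, M, N.
Union after reading x: {B, D, F}.
Now take the ϵ-closure:
From B via ϵ: add I.
From F via ϵ: add M.
From M via ϵ: add N.
From N via ϵ: add J, L.
From J via ϵ: add E.
From E via ϵ: add A.
No new states can be added; the closed set is {A, B, D, E, F, I, J, L, M, N}.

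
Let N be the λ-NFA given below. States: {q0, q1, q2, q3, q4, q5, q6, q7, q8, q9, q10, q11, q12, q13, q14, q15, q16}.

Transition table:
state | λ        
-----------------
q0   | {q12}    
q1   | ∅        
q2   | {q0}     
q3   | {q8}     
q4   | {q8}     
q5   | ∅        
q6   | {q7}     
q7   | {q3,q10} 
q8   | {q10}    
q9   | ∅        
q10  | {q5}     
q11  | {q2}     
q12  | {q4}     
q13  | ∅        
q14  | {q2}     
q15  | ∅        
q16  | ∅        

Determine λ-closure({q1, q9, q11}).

{q0, q1, q2, q4, q5, q8, q9, q10, q11, q12}

Start with {q1, q9, q11}.
From q11 via λ: add q2.
From q2 via λ: add q0.
From q0 via λ: add q12.
From q12 via λ: add q4.
From q4 via λ: add q8.
From q8 via λ: add q10.
From q10 via λ: add q5.
No new states can be added; the closed set is {q0, q1, q2, q4, q5, q8, q9, q10, q11, q12}.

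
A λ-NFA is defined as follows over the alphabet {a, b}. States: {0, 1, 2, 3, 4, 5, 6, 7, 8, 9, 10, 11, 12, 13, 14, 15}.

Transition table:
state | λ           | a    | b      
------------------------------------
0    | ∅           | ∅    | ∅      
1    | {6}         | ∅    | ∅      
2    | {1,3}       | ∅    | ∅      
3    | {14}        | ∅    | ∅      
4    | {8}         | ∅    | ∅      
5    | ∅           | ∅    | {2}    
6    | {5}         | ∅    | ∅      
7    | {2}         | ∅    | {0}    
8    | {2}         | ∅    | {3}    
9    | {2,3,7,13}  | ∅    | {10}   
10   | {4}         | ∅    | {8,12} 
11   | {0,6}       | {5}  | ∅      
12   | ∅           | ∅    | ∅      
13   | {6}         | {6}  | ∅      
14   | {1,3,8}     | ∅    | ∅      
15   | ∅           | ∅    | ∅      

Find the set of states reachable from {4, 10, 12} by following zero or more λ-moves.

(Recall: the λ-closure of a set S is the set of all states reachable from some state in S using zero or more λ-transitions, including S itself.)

Start with {4, 10, 12}.
From 4 via λ: add 8.
From 8 via λ: add 2.
From 2 via λ: add 1, 3.
From 1 via λ: add 6.
From 3 via λ: add 14.
From 6 via λ: add 5.
No new states can be added; the closed set is {1, 2, 3, 4, 5, 6, 8, 10, 12, 14}.

{1, 2, 3, 4, 5, 6, 8, 10, 12, 14}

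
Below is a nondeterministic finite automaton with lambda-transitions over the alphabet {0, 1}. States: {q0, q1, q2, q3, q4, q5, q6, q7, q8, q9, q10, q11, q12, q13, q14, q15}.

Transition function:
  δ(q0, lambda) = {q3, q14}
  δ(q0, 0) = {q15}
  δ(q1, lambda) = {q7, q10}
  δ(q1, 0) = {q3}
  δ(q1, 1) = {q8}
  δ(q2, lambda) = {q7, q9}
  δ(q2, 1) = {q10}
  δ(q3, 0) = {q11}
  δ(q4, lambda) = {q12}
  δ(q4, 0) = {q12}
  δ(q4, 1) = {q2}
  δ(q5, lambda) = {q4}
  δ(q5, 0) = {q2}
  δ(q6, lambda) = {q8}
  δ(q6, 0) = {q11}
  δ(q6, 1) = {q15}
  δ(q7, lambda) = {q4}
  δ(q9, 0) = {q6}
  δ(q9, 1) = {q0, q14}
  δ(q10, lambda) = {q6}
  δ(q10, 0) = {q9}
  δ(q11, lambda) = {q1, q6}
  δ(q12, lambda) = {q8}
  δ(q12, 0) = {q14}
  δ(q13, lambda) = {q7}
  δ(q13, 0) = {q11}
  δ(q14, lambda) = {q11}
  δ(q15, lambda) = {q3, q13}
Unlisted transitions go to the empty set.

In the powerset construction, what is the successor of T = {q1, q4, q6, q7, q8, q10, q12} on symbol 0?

q1 on 0 → {q3}.
q4 on 0 → {q12}.
q6 on 0 → {q11}.
q10 on 0 → {q9}.
q12 on 0 → {q14}.
No 0-transition from q7, q8.
Union after reading 0: {q3, q9, q11, q12, q14}.
Now take the lambda-closure:
From q11 via lambda: add q1, q6.
From q12 via lambda: add q8.
From q1 via lambda: add q7, q10.
From q7 via lambda: add q4.
No new states can be added; the closed set is {q1, q3, q4, q6, q7, q8, q9, q10, q11, q12, q14}.

{q1, q3, q4, q6, q7, q8, q9, q10, q11, q12, q14}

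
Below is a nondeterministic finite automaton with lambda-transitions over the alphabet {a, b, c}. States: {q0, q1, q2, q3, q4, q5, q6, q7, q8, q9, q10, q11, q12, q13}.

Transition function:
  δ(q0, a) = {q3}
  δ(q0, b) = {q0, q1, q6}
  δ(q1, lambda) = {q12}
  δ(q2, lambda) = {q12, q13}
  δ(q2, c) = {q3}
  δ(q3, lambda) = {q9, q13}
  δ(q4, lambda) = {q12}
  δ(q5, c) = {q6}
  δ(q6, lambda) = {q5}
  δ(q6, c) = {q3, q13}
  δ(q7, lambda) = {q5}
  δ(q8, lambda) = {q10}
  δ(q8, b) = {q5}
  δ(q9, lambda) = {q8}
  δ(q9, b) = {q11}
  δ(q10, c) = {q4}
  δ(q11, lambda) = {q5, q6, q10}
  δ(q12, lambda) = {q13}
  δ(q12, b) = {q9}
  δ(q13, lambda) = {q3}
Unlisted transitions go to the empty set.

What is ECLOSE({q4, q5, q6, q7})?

Start with {q4, q5, q6, q7}.
From q4 via lambda: add q12.
From q12 via lambda: add q13.
From q13 via lambda: add q3.
From q3 via lambda: add q9.
From q9 via lambda: add q8.
From q8 via lambda: add q10.
No new states can be added; the closed set is {q3, q4, q5, q6, q7, q8, q9, q10, q12, q13}.

{q3, q4, q5, q6, q7, q8, q9, q10, q12, q13}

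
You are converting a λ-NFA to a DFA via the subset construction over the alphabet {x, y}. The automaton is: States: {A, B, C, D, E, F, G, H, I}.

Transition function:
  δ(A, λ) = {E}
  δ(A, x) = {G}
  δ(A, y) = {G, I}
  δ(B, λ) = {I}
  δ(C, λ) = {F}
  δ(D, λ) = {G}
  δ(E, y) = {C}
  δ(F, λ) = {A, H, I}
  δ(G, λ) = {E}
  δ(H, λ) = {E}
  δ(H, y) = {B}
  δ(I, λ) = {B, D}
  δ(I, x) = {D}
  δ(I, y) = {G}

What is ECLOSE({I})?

Start with {I}.
From I via λ: add B, D.
From D via λ: add G.
From G via λ: add E.
No new states can be added; the closed set is {B, D, E, G, I}.

{B, D, E, G, I}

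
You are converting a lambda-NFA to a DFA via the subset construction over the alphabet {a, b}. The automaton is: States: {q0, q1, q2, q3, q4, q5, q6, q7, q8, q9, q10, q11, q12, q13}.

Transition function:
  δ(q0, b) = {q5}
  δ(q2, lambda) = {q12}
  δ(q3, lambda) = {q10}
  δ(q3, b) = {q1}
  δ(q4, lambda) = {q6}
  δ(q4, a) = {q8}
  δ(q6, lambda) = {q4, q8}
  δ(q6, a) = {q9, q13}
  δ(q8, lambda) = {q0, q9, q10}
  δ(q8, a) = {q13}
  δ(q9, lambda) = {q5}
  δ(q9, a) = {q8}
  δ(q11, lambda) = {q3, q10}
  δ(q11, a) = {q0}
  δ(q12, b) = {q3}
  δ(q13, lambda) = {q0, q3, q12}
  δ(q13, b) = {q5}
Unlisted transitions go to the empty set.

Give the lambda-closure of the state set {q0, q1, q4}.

{q0, q1, q4, q5, q6, q8, q9, q10}

Start with {q0, q1, q4}.
From q4 via lambda: add q6.
From q6 via lambda: add q8.
From q8 via lambda: add q9, q10.
From q9 via lambda: add q5.
No new states can be added; the closed set is {q0, q1, q4, q5, q6, q8, q9, q10}.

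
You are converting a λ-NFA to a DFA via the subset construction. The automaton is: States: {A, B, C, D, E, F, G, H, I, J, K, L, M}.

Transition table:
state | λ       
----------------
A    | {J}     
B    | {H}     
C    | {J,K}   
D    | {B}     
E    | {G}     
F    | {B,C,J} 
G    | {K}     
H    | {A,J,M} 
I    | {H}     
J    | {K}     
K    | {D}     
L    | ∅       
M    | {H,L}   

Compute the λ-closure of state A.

{A, B, D, H, J, K, L, M}

Start with {A}.
From A via λ: add J.
From J via λ: add K.
From K via λ: add D.
From D via λ: add B.
From B via λ: add H.
From H via λ: add M.
From M via λ: add L.
No new states can be added; the closed set is {A, B, D, H, J, K, L, M}.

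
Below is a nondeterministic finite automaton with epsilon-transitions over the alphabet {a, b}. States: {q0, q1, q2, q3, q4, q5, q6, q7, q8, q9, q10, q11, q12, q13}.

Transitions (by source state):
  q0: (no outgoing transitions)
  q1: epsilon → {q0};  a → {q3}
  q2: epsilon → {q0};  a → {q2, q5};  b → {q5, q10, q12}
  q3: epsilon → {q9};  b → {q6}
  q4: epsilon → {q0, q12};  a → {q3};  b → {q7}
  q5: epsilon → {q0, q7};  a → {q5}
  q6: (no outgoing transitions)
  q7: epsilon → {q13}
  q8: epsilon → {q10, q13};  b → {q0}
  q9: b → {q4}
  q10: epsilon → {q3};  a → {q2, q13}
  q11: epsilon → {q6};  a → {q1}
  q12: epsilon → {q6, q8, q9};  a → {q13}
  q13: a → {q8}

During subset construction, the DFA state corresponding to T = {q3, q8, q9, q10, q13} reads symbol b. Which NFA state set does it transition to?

{q0, q3, q4, q6, q8, q9, q10, q12, q13}

q3 on b → {q6}.
q8 on b → {q0}.
q9 on b → {q4}.
No b-transition from q10, q13.
Union after reading b: {q0, q4, q6}.
Now take the epsilon-closure:
From q4 via epsilon: add q12.
From q12 via epsilon: add q8, q9.
From q8 via epsilon: add q10, q13.
From q10 via epsilon: add q3.
No new states can be added; the closed set is {q0, q3, q4, q6, q8, q9, q10, q12, q13}.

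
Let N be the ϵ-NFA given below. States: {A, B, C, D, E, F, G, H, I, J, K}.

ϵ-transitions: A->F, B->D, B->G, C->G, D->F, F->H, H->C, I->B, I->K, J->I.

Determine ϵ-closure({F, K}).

{C, F, G, H, K}

Start with {F, K}.
From F via ϵ: add H.
From H via ϵ: add C.
From C via ϵ: add G.
No new states can be added; the closed set is {C, F, G, H, K}.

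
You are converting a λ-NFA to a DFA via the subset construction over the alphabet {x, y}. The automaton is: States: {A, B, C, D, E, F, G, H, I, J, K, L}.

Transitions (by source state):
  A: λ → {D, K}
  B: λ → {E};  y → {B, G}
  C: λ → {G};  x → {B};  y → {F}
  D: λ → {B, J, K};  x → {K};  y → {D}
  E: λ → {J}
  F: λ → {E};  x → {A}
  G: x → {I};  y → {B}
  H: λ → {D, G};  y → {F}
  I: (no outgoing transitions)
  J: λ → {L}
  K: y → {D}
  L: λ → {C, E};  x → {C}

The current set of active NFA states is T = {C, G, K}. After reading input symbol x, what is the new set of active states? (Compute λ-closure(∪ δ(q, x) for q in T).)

{B, C, E, G, I, J, L}

C on x → {B}.
G on x → {I}.
No x-transition from K.
Union after reading x: {B, I}.
Now take the λ-closure:
From B via λ: add E.
From E via λ: add J.
From J via λ: add L.
From L via λ: add C.
From C via λ: add G.
No new states can be added; the closed set is {B, C, E, G, I, J, L}.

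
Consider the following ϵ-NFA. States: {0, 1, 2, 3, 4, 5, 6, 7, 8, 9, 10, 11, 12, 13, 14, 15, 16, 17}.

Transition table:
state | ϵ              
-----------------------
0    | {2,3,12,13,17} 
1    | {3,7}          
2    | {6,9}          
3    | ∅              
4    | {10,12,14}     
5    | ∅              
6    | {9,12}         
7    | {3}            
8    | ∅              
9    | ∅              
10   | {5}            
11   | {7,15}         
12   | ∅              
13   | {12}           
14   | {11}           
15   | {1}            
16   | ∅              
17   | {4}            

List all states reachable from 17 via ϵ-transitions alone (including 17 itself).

Start with {17}.
From 17 via ϵ: add 4.
From 4 via ϵ: add 10, 12, 14.
From 10 via ϵ: add 5.
From 14 via ϵ: add 11.
From 11 via ϵ: add 7, 15.
From 7 via ϵ: add 3.
From 15 via ϵ: add 1.
No new states can be added; the closed set is {1, 3, 4, 5, 7, 10, 11, 12, 14, 15, 17}.

{1, 3, 4, 5, 7, 10, 11, 12, 14, 15, 17}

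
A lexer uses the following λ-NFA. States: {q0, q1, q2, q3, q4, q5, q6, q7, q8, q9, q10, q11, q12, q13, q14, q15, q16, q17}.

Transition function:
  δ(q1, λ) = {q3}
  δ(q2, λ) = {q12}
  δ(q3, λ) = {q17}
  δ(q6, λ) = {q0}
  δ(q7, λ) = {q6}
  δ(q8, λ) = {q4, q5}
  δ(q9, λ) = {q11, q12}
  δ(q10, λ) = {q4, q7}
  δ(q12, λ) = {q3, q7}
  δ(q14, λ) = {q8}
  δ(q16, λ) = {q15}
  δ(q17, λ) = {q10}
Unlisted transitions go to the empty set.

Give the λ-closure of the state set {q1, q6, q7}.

Start with {q1, q6, q7}.
From q1 via λ: add q3.
From q6 via λ: add q0.
From q3 via λ: add q17.
From q17 via λ: add q10.
From q10 via λ: add q4.
No new states can be added; the closed set is {q0, q1, q3, q4, q6, q7, q10, q17}.

{q0, q1, q3, q4, q6, q7, q10, q17}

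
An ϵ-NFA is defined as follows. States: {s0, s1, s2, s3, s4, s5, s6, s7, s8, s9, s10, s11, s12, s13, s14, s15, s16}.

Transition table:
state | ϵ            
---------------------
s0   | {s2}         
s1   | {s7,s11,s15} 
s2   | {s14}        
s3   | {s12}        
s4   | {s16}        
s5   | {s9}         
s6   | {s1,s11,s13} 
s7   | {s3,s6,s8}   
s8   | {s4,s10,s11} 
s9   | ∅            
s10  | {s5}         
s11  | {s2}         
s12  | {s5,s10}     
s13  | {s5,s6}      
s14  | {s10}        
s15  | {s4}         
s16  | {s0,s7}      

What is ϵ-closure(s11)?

{s2, s5, s9, s10, s11, s14}

Start with {s11}.
From s11 via ϵ: add s2.
From s2 via ϵ: add s14.
From s14 via ϵ: add s10.
From s10 via ϵ: add s5.
From s5 via ϵ: add s9.
No new states can be added; the closed set is {s2, s5, s9, s10, s11, s14}.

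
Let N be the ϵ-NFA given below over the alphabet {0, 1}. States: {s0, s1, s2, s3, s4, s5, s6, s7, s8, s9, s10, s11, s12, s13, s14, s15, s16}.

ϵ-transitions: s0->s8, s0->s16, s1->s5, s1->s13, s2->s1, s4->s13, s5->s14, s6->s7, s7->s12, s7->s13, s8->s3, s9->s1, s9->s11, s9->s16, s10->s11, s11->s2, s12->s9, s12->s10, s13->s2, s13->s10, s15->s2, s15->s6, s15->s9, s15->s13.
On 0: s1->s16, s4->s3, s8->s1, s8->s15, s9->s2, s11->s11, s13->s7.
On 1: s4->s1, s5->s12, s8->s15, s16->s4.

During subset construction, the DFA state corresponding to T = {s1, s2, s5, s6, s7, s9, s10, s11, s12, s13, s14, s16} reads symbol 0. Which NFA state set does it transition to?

s1 on 0 → {s16}.
s9 on 0 → {s2}.
s11 on 0 → {s11}.
s13 on 0 → {s7}.
No 0-transition from s2, s5, s6, s7, s10, s12, s14, s16.
Union after reading 0: {s2, s7, s11, s16}.
Now take the ϵ-closure:
From s2 via ϵ: add s1.
From s7 via ϵ: add s12, s13.
From s1 via ϵ: add s5.
From s12 via ϵ: add s9, s10.
From s5 via ϵ: add s14.
No new states can be added; the closed set is {s1, s2, s5, s7, s9, s10, s11, s12, s13, s14, s16}.

{s1, s2, s5, s7, s9, s10, s11, s12, s13, s14, s16}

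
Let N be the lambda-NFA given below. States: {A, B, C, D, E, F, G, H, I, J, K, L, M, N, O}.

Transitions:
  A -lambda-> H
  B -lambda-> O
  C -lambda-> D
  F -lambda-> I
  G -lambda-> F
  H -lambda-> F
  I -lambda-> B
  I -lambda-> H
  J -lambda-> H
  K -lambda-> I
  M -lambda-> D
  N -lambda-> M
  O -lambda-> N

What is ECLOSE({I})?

{B, D, F, H, I, M, N, O}

Start with {I}.
From I via lambda: add B, H.
From B via lambda: add O.
From H via lambda: add F.
From O via lambda: add N.
From N via lambda: add M.
From M via lambda: add D.
No new states can be added; the closed set is {B, D, F, H, I, M, N, O}.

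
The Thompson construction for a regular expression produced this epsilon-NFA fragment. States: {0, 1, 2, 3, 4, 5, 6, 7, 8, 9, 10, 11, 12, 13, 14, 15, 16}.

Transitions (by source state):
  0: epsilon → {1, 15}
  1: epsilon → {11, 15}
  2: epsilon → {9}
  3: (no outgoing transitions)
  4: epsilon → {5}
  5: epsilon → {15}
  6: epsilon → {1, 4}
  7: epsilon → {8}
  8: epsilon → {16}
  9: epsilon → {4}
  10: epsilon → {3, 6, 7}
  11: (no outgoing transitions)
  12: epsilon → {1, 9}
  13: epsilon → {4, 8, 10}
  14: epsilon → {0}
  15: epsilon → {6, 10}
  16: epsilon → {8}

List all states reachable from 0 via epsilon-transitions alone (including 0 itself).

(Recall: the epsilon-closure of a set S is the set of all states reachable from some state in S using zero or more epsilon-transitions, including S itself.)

Start with {0}.
From 0 via epsilon: add 1, 15.
From 1 via epsilon: add 11.
From 15 via epsilon: add 6, 10.
From 6 via epsilon: add 4.
From 10 via epsilon: add 3, 7.
From 4 via epsilon: add 5.
From 7 via epsilon: add 8.
From 8 via epsilon: add 16.
No new states can be added; the closed set is {0, 1, 3, 4, 5, 6, 7, 8, 10, 11, 15, 16}.

{0, 1, 3, 4, 5, 6, 7, 8, 10, 11, 15, 16}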